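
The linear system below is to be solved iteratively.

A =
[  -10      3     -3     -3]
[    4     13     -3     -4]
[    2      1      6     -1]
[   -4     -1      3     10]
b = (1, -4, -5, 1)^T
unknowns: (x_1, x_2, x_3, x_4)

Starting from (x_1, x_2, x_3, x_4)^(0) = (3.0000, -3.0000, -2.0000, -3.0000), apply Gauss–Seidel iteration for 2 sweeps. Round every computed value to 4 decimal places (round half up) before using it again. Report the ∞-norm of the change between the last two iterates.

1.5437

Iteration 1:
  x_1 = (1 - (3)·-3.0000 - (-3)·-2.0000 - (-3)·-3.0000) / (-10) = 0.5000
  x_2 = (-4 - (4)·0.5000 - (-3)·-2.0000 - (-4)·-3.0000) / (13) = -1.8462
  x_3 = (-5 - (2)·0.5000 - (1)·-1.8462 - (-1)·-3.0000) / (6) = -1.1923
  x_4 = (1 - (-4)·0.5000 - (-1)·-1.8462 - (3)·-1.1923) / (10) = 0.4731
Iteration 2:
  x_1 = (1 - (3)·-1.8462 - (-3)·-1.1923 - (-3)·0.4731) / (-10) = -0.4381
  x_2 = (-4 - (4)·-0.4381 - (-3)·-1.1923 - (-4)·0.4731) / (13) = -0.3025
  x_3 = (-5 - (2)·-0.4381 - (1)·-0.3025 - (-1)·0.4731) / (6) = -0.5580
  x_4 = (1 - (-4)·-0.4381 - (-1)·-0.3025 - (3)·-0.5580) / (10) = 0.0619
Change: (-0.9381, 1.5437, 0.6343, -0.4112) → max |·| = 1.5437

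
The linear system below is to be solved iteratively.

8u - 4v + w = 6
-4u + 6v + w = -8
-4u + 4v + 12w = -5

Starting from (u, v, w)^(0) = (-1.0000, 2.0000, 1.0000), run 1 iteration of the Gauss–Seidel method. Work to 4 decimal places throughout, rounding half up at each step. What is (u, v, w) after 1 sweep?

Iteration 1:
  u = (6 - (-4)·2.0000 - (1)·1.0000) / (8) = 1.6250
  v = (-8 - (-4)·1.6250 - (1)·1.0000) / (6) = -0.4167
  w = (-5 - (-4)·1.6250 - (4)·-0.4167) / (12) = 0.2639

(1.6250, -0.4167, 0.2639)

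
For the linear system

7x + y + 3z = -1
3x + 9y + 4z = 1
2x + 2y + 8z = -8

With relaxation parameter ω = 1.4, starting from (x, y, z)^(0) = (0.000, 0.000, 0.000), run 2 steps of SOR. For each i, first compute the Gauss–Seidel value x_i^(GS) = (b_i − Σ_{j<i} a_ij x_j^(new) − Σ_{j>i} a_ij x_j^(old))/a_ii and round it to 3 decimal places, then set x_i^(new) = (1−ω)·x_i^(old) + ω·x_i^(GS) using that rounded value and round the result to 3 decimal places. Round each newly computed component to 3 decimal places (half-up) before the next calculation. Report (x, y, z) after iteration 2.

Iteration 1:
  x: GS value = (-1 - (1)·0.000 - (3)·0.000) / (7) = -0.143;  x ← (1−ω)·0.000 + ω·-0.143 = -0.200
  y: GS value = (1 - (3)·-0.200 - (4)·0.000) / (9) = 0.178;  y ← (1−ω)·0.000 + ω·0.178 = 0.249
  z: GS value = (-8 - (2)·-0.200 - (2)·0.249) / (8) = -1.012;  z ← (1−ω)·0.000 + ω·-1.012 = -1.417
Iteration 2:
  x: GS value = (-1 - (1)·0.249 - (3)·-1.417) / (7) = 0.429;  x ← (1−ω)·-0.200 + ω·0.429 = 0.681
  y: GS value = (1 - (3)·0.681 - (4)·-1.417) / (9) = 0.514;  y ← (1−ω)·0.249 + ω·0.514 = 0.620
  z: GS value = (-8 - (2)·0.681 - (2)·0.620) / (8) = -1.325;  z ← (1−ω)·-1.417 + ω·-1.325 = -1.288

(0.681, 0.620, -1.288)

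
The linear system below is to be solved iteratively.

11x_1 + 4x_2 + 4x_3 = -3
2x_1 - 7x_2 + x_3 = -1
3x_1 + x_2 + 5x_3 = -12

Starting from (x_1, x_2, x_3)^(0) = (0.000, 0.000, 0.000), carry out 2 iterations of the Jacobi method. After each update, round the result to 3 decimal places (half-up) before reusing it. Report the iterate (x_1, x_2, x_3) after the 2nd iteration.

(0.548, -0.278, -2.265)

Iteration 1:
  x_1 = (-3 - (4)·0.000 - (4)·0.000) / (11) = -0.273
  x_2 = (-1 - (2)·0.000 - (1)·0.000) / (-7) = 0.143
  x_3 = (-12 - (3)·0.000 - (1)·0.000) / (5) = -2.400
Iteration 2:
  x_1 = (-3 - (4)·0.143 - (4)·-2.400) / (11) = 0.548
  x_2 = (-1 - (2)·-0.273 - (1)·-2.400) / (-7) = -0.278
  x_3 = (-12 - (3)·-0.273 - (1)·0.143) / (5) = -2.265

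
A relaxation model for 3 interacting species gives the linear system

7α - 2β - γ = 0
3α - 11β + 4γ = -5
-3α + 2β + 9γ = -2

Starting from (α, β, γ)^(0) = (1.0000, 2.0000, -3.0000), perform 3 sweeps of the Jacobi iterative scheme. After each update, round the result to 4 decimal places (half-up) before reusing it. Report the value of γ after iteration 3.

Iteration 1:
  α = (0 - (-2)·2.0000 - (-1)·-3.0000) / (7) = 0.1429
  β = (-5 - (3)·1.0000 - (4)·-3.0000) / (-11) = -0.3636
  γ = (-2 - (-3)·1.0000 - (2)·2.0000) / (9) = -0.3333
Iteration 2:
  α = (0 - (-2)·-0.3636 - (-1)·-0.3333) / (7) = -0.1515
  β = (-5 - (3)·0.1429 - (4)·-0.3333) / (-11) = 0.3723
  γ = (-2 - (-3)·0.1429 - (2)·-0.3636) / (9) = -0.0938
Iteration 3:
  α = (0 - (-2)·0.3723 - (-1)·-0.0938) / (7) = 0.0930
  β = (-5 - (3)·-0.1515 - (4)·-0.0938) / (-11) = 0.3791
  γ = (-2 - (-3)·-0.1515 - (2)·0.3723) / (9) = -0.3555

-0.3555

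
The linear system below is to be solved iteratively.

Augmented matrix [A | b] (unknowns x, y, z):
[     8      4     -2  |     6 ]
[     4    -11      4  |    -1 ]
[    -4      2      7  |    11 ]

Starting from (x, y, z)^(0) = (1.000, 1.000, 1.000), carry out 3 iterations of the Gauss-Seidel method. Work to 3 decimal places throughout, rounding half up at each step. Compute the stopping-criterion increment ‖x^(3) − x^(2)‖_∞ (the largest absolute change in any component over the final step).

0.163

Iteration 1:
  x = (6 - (4)·1.000 - (-2)·1.000) / (8) = 0.500
  y = (-1 - (4)·0.500 - (4)·1.000) / (-11) = 0.636
  z = (11 - (-4)·0.500 - (2)·0.636) / (7) = 1.675
Iteration 2:
  x = (6 - (4)·0.636 - (-2)·1.675) / (8) = 0.851
  y = (-1 - (4)·0.851 - (4)·1.675) / (-11) = 1.009
  z = (11 - (-4)·0.851 - (2)·1.009) / (7) = 1.769
Iteration 3:
  x = (6 - (4)·1.009 - (-2)·1.769) / (8) = 0.688
  y = (-1 - (4)·0.688 - (4)·1.769) / (-11) = 0.984
  z = (11 - (-4)·0.688 - (2)·0.984) / (7) = 1.683
Change: (-0.163, -0.025, -0.086) → max |·| = 0.163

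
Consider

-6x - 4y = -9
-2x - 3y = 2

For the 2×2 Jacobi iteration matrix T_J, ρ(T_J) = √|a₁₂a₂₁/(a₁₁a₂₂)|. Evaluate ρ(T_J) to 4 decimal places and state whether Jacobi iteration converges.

a₁₂a₂₁/(a₁₁a₂₂) = (-4)·(-2) / ((-6)·(-3)) = 0.444444
ρ = √|0.444444| = √0.444444 = 0.6667
ρ < 1, so Jacobi converges

0.6667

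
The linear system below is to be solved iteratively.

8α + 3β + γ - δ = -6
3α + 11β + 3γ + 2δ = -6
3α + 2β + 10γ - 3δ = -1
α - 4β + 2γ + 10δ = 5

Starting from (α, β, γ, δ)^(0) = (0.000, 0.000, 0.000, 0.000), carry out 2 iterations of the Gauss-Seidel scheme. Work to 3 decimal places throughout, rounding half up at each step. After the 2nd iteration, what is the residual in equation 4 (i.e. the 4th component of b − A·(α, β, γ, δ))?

Iteration 1:
  α = (-6 - (3)·0.000 - (1)·0.000 - (-1)·0.000) / (8) = -0.750
  β = (-6 - (3)·-0.750 - (3)·0.000 - (2)·0.000) / (11) = -0.341
  γ = (-1 - (3)·-0.750 - (2)·-0.341 - (-3)·0.000) / (10) = 0.193
  δ = (5 - (1)·-0.750 - (-4)·-0.341 - (2)·0.193) / (10) = 0.400
Iteration 2:
  α = (-6 - (3)·-0.341 - (1)·0.193 - (-1)·0.400) / (8) = -0.596
  β = (-6 - (3)·-0.596 - (3)·0.193 - (2)·0.400) / (11) = -0.508
  γ = (-1 - (3)·-0.596 - (2)·-0.508 - (-3)·0.400) / (10) = 0.300
  δ = (5 - (1)·-0.596 - (-4)·-0.508 - (2)·0.300) / (10) = 0.296
Residual b − A·x = (0.288, -0.116, -0.308, 0.004)

0.004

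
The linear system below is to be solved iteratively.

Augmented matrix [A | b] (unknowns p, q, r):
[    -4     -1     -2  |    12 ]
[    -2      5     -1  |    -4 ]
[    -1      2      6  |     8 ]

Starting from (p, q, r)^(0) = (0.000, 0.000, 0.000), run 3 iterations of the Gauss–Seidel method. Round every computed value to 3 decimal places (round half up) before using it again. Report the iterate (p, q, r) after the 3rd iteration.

(-3.246, -1.820, 1.399)

Iteration 1:
  p = (12 - (-1)·0.000 - (-2)·0.000) / (-4) = -3.000
  q = (-4 - (-2)·-3.000 - (-1)·0.000) / (5) = -2.000
  r = (8 - (-1)·-3.000 - (2)·-2.000) / (6) = 1.500
Iteration 2:
  p = (12 - (-1)·-2.000 - (-2)·1.500) / (-4) = -3.250
  q = (-4 - (-2)·-3.250 - (-1)·1.500) / (5) = -1.800
  r = (8 - (-1)·-3.250 - (2)·-1.800) / (6) = 1.392
Iteration 3:
  p = (12 - (-1)·-1.800 - (-2)·1.392) / (-4) = -3.246
  q = (-4 - (-2)·-3.246 - (-1)·1.392) / (5) = -1.820
  r = (8 - (-1)·-3.246 - (2)·-1.820) / (6) = 1.399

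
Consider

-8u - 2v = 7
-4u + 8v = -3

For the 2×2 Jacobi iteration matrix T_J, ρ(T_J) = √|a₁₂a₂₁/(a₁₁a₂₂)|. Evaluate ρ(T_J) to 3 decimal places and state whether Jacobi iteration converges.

0.354

a₁₂a₂₁/(a₁₁a₂₂) = (-2)·(-4) / ((-8)·(8)) = -0.125000
ρ = √|-0.125000| = √0.125000 = 0.354
ρ < 1, so Jacobi converges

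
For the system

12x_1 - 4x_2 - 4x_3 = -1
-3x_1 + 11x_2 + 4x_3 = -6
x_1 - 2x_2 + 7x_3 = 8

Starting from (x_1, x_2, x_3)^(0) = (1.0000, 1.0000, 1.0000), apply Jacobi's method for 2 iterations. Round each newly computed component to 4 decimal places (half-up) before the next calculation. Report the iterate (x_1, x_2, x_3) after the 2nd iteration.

Iteration 1:
  x_1 = (-1 - (-4)·1.0000 - (-4)·1.0000) / (12) = 0.5833
  x_2 = (-6 - (-3)·1.0000 - (4)·1.0000) / (11) = -0.6364
  x_3 = (8 - (1)·1.0000 - (-2)·1.0000) / (7) = 1.2857
Iteration 2:
  x_1 = (-1 - (-4)·-0.6364 - (-4)·1.2857) / (12) = 0.1331
  x_2 = (-6 - (-3)·0.5833 - (4)·1.2857) / (11) = -0.8539
  x_3 = (8 - (1)·0.5833 - (-2)·-0.6364) / (7) = 0.8777

(0.1331, -0.8539, 0.8777)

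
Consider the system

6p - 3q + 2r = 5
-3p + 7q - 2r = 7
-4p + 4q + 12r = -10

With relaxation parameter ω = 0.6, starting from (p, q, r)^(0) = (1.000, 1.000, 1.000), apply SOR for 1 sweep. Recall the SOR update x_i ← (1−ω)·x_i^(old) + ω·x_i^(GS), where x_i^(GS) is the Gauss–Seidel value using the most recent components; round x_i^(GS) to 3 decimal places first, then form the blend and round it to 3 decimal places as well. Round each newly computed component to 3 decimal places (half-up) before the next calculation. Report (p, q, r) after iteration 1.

Iteration 1:
  p: GS value = (5 - (-3)·1.000 - (2)·1.000) / (6) = 1.000;  p ← (1−ω)·1.000 + ω·1.000 = 1.000
  q: GS value = (7 - (-3)·1.000 - (-2)·1.000) / (7) = 1.714;  q ← (1−ω)·1.000 + ω·1.714 = 1.428
  r: GS value = (-10 - (-4)·1.000 - (4)·1.428) / (12) = -0.976;  r ← (1−ω)·1.000 + ω·-0.976 = -0.186

(1.000, 1.428, -0.186)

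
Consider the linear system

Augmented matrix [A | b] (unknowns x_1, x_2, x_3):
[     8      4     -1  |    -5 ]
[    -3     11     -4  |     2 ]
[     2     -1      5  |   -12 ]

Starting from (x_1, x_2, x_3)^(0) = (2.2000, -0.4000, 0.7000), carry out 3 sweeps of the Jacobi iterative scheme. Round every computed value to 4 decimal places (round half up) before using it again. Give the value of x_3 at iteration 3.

Iteration 1:
  x_1 = (-5 - (4)·-0.4000 - (-1)·0.7000) / (8) = -0.3375
  x_2 = (2 - (-3)·2.2000 - (-4)·0.7000) / (11) = 1.0364
  x_3 = (-12 - (2)·2.2000 - (-1)·-0.4000) / (5) = -3.3600
Iteration 2:
  x_1 = (-5 - (4)·1.0364 - (-1)·-3.3600) / (8) = -1.5632
  x_2 = (2 - (-3)·-0.3375 - (-4)·-3.3600) / (11) = -1.1320
  x_3 = (-12 - (2)·-0.3375 - (-1)·1.0364) / (5) = -2.0577
Iteration 3:
  x_1 = (-5 - (4)·-1.1320 - (-1)·-2.0577) / (8) = -0.3162
  x_2 = (2 - (-3)·-1.5632 - (-4)·-2.0577) / (11) = -0.9928
  x_3 = (-12 - (2)·-1.5632 - (-1)·-1.1320) / (5) = -2.0011

-2.0011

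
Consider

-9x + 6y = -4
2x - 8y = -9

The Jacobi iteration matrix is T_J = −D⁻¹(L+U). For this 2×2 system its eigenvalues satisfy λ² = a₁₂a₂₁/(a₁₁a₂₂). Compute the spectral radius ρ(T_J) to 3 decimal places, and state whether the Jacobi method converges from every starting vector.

0.408

a₁₂a₂₁/(a₁₁a₂₂) = (6)·(2) / ((-9)·(-8)) = 0.166667
ρ = √|0.166667| = √0.166667 = 0.408
ρ < 1, so Jacobi converges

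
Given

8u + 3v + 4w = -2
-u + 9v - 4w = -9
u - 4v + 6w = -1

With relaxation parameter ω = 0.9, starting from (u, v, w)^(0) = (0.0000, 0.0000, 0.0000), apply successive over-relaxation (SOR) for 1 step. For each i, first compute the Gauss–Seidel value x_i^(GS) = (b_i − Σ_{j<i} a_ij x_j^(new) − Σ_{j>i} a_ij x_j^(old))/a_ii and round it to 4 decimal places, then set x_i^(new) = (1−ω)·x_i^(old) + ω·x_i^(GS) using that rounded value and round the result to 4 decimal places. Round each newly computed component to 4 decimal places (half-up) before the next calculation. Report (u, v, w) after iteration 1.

(-0.2250, -0.9225, -0.6698)

Iteration 1:
  u: GS value = (-2 - (3)·0.0000 - (4)·0.0000) / (8) = -0.2500;  u ← (1−ω)·0.0000 + ω·-0.2500 = -0.2250
  v: GS value = (-9 - (-1)·-0.2250 - (-4)·0.0000) / (9) = -1.0250;  v ← (1−ω)·0.0000 + ω·-1.0250 = -0.9225
  w: GS value = (-1 - (1)·-0.2250 - (-4)·-0.9225) / (6) = -0.7442;  w ← (1−ω)·0.0000 + ω·-0.7442 = -0.6698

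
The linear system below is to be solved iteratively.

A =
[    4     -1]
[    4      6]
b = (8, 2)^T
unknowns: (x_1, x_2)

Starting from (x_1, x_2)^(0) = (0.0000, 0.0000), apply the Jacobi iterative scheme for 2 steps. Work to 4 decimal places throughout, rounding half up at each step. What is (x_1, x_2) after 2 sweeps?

Iteration 1:
  x_1 = (8 - (-1)·0.0000) / (4) = 2.0000
  x_2 = (2 - (4)·0.0000) / (6) = 0.3333
Iteration 2:
  x_1 = (8 - (-1)·0.3333) / (4) = 2.0833
  x_2 = (2 - (4)·2.0000) / (6) = -1.0000

(2.0833, -1.0000)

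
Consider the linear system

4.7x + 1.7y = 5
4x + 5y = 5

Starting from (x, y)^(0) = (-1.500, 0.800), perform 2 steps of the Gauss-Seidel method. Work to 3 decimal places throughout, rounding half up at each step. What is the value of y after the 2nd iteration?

0.259

Iteration 1:
  x = (5 - (1.7)·0.800) / (4.7) = 0.774
  y = (5 - (4)·0.774) / (5) = 0.381
Iteration 2:
  x = (5 - (1.7)·0.381) / (4.7) = 0.926
  y = (5 - (4)·0.926) / (5) = 0.259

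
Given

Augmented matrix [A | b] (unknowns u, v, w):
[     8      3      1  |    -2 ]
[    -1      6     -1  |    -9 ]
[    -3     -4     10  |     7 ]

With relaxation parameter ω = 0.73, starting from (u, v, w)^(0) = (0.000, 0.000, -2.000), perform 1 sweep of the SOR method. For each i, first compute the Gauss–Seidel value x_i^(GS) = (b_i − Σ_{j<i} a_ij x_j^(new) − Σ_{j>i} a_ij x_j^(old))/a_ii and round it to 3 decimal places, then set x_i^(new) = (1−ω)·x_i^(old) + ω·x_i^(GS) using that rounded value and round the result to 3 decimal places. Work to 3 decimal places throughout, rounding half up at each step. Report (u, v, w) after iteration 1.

Iteration 1:
  u: GS value = (-2 - (3)·0.000 - (1)·-2.000) / (8) = 0.000;  u ← (1−ω)·0.000 + ω·0.000 = 0.000
  v: GS value = (-9 - (-1)·0.000 - (-1)·-2.000) / (6) = -1.833;  v ← (1−ω)·0.000 + ω·-1.833 = -1.338
  w: GS value = (7 - (-3)·0.000 - (-4)·-1.338) / (10) = 0.165;  w ← (1−ω)·-2.000 + ω·0.165 = -0.420

(0.000, -1.338, -0.420)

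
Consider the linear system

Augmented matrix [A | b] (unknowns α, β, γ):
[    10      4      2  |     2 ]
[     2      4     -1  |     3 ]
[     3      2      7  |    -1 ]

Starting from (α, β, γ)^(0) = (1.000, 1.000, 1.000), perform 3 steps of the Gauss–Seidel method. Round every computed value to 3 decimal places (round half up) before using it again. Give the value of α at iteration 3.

-0.057

Iteration 1:
  α = (2 - (4)·1.000 - (2)·1.000) / (10) = -0.400
  β = (3 - (2)·-0.400 - (-1)·1.000) / (4) = 1.200
  γ = (-1 - (3)·-0.400 - (2)·1.200) / (7) = -0.314
Iteration 2:
  α = (2 - (4)·1.200 - (2)·-0.314) / (10) = -0.217
  β = (3 - (2)·-0.217 - (-1)·-0.314) / (4) = 0.780
  γ = (-1 - (3)·-0.217 - (2)·0.780) / (7) = -0.273
Iteration 3:
  α = (2 - (4)·0.780 - (2)·-0.273) / (10) = -0.057
  β = (3 - (2)·-0.057 - (-1)·-0.273) / (4) = 0.710
  γ = (-1 - (3)·-0.057 - (2)·0.710) / (7) = -0.321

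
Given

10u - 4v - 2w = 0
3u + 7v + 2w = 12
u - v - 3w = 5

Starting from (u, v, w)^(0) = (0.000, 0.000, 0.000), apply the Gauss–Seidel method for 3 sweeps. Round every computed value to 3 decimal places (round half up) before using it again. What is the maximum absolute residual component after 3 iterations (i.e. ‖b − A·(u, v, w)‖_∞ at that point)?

0.168

Iteration 1:
  u = (0 - (-4)·0.000 - (-2)·0.000) / (10) = 0.000
  v = (12 - (3)·0.000 - (2)·0.000) / (7) = 1.714
  w = (5 - (1)·0.000 - (-1)·1.714) / (-3) = -2.238
Iteration 2:
  u = (0 - (-4)·1.714 - (-2)·-2.238) / (10) = 0.238
  v = (12 - (3)·0.238 - (2)·-2.238) / (7) = 2.252
  w = (5 - (1)·0.238 - (-1)·2.252) / (-3) = -2.338
Iteration 3:
  u = (0 - (-4)·2.252 - (-2)·-2.338) / (10) = 0.433
  v = (12 - (3)·0.433 - (2)·-2.338) / (7) = 2.197
  w = (5 - (1)·0.433 - (-1)·2.197) / (-3) = -2.255
Residual b − A·x = (-0.052, -0.168, -0.001); ∞-norm = 0.168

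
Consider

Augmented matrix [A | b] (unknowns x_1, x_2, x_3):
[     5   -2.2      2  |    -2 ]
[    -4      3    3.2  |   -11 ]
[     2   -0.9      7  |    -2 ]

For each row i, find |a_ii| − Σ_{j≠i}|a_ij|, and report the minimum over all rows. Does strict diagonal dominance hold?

row 1: |5| − (2.2+2) = 0.8
row 2: |3| − (4+3.2) = -4.2
row 3: |7| − (2+0.9) = 4.1
minimum over rows = -4.2 → not strictly diagonally dominant

-4.2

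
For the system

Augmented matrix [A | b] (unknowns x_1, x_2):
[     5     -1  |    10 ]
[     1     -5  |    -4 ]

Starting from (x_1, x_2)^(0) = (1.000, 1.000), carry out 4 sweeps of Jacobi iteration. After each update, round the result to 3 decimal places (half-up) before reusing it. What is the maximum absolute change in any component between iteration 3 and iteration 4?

Iteration 1:
  x_1 = (10 - (-1)·1.000) / (5) = 2.200
  x_2 = (-4 - (1)·1.000) / (-5) = 1.000
Iteration 2:
  x_1 = (10 - (-1)·1.000) / (5) = 2.200
  x_2 = (-4 - (1)·2.200) / (-5) = 1.240
Iteration 3:
  x_1 = (10 - (-1)·1.240) / (5) = 2.248
  x_2 = (-4 - (1)·2.200) / (-5) = 1.240
Iteration 4:
  x_1 = (10 - (-1)·1.240) / (5) = 2.248
  x_2 = (-4 - (1)·2.248) / (-5) = 1.250
Change: (0.000, 0.010) → max |·| = 0.010

0.010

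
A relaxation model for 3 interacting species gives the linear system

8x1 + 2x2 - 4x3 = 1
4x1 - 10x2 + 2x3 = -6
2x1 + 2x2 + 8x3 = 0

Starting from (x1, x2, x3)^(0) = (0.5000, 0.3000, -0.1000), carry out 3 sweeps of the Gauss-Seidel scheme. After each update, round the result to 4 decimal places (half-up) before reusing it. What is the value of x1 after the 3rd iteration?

-0.0637

Iteration 1:
  x1 = (1 - (2)·0.3000 - (-4)·-0.1000) / (8) = 0.0000
  x2 = (-6 - (4)·0.0000 - (2)·-0.1000) / (-10) = 0.5800
  x3 = (0 - (2)·0.0000 - (2)·0.5800) / (8) = -0.1450
Iteration 2:
  x1 = (1 - (2)·0.5800 - (-4)·-0.1450) / (8) = -0.0925
  x2 = (-6 - (4)·-0.0925 - (2)·-0.1450) / (-10) = 0.5340
  x3 = (0 - (2)·-0.0925 - (2)·0.5340) / (8) = -0.1104
Iteration 3:
  x1 = (1 - (2)·0.5340 - (-4)·-0.1104) / (8) = -0.0637
  x2 = (-6 - (4)·-0.0637 - (2)·-0.1104) / (-10) = 0.5524
  x3 = (0 - (2)·-0.0637 - (2)·0.5524) / (8) = -0.1222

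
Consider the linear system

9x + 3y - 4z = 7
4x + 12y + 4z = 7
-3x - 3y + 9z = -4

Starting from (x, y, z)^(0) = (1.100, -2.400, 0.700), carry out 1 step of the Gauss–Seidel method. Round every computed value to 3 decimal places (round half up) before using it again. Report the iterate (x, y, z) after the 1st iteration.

Iteration 1:
  x = (7 - (3)·-2.400 - (-4)·0.700) / (9) = 1.889
  y = (7 - (4)·1.889 - (4)·0.700) / (12) = -0.280
  z = (-4 - (-3)·1.889 - (-3)·-0.280) / (9) = 0.092

(1.889, -0.280, 0.092)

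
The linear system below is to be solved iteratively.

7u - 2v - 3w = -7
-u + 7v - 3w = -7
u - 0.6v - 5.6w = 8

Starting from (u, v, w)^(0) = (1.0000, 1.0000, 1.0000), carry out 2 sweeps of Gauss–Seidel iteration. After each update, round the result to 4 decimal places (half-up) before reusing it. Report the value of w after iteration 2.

Iteration 1:
  u = (-7 - (-2)·1.0000 - (-3)·1.0000) / (7) = -0.2857
  v = (-7 - (-1)·-0.2857 - (-3)·1.0000) / (7) = -0.6122
  w = (8 - (1)·-0.2857 - (-0.6)·-0.6122) / (-5.6) = -1.4140
Iteration 2:
  u = (-7 - (-2)·-0.6122 - (-3)·-1.4140) / (7) = -1.7809
  v = (-7 - (-1)·-1.7809 - (-3)·-1.4140) / (7) = -1.8604
  w = (8 - (1)·-1.7809 - (-0.6)·-1.8604) / (-5.6) = -1.5473

-1.5473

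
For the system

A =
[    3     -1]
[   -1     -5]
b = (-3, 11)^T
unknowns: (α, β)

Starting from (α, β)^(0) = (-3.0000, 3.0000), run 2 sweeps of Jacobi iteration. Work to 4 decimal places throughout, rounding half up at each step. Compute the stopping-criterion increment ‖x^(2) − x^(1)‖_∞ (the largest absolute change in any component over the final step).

Iteration 1:
  α = (-3 - (-1)·3.0000) / (3) = 0.0000
  β = (11 - (-1)·-3.0000) / (-5) = -1.6000
Iteration 2:
  α = (-3 - (-1)·-1.6000) / (3) = -1.5333
  β = (11 - (-1)·0.0000) / (-5) = -2.2000
Change: (-1.5333, -0.6000) → max |·| = 1.5333

1.5333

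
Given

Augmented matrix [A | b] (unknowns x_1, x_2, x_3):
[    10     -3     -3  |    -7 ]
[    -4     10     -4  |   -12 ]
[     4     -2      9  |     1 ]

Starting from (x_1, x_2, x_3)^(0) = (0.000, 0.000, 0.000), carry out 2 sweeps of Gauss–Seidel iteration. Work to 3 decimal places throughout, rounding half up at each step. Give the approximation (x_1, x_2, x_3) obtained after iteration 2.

Iteration 1:
  x_1 = (-7 - (-3)·0.000 - (-3)·0.000) / (10) = -0.700
  x_2 = (-12 - (-4)·-0.700 - (-4)·0.000) / (10) = -1.480
  x_3 = (1 - (4)·-0.700 - (-2)·-1.480) / (9) = 0.093
Iteration 2:
  x_1 = (-7 - (-3)·-1.480 - (-3)·0.093) / (10) = -1.116
  x_2 = (-12 - (-4)·-1.116 - (-4)·0.093) / (10) = -1.609
  x_3 = (1 - (4)·-1.116 - (-2)·-1.609) / (9) = 0.250

(-1.116, -1.609, 0.250)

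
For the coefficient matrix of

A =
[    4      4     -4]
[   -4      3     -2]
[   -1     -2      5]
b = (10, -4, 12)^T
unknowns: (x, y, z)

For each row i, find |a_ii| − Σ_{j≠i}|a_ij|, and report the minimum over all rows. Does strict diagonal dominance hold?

-4

row 1: |4| − (4+4) = -4
row 2: |3| − (4+2) = -3
row 3: |5| − (1+2) = 2
minimum over rows = -4 → not strictly diagonally dominant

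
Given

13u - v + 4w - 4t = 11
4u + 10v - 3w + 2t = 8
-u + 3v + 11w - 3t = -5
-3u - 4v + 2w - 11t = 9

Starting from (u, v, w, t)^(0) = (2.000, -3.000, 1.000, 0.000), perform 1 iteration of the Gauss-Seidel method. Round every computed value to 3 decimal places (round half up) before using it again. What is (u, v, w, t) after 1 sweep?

Iteration 1:
  u = (11 - (-1)·-3.000 - (4)·1.000 - (-4)·0.000) / (13) = 0.308
  v = (8 - (4)·0.308 - (-3)·1.000 - (2)·0.000) / (10) = 0.977
  w = (-5 - (-1)·0.308 - (3)·0.977 - (-3)·0.000) / (11) = -0.693
  t = (9 - (-3)·0.308 - (-4)·0.977 - (2)·-0.693) / (-11) = -1.383

(0.308, 0.977, -0.693, -1.383)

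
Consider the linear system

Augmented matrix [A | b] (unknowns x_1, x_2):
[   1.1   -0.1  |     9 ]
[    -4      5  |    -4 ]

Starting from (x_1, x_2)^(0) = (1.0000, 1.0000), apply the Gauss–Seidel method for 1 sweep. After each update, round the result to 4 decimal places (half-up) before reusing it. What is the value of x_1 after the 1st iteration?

8.2727

Iteration 1:
  x_1 = (9 - (-0.1)·1.0000) / (1.1) = 8.2727
  x_2 = (-4 - (-4)·8.2727) / (5) = 5.8182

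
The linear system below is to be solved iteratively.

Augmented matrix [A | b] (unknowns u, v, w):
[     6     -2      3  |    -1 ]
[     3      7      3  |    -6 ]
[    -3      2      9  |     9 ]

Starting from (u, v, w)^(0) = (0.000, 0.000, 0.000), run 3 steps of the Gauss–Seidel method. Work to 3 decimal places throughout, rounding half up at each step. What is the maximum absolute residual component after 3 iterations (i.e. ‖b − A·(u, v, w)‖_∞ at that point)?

0.107

Iteration 1:
  u = (-1 - (-2)·0.000 - (3)·0.000) / (6) = -0.167
  v = (-6 - (3)·-0.167 - (3)·0.000) / (7) = -0.786
  w = (9 - (-3)·-0.167 - (2)·-0.786) / (9) = 1.119
Iteration 2:
  u = (-1 - (-2)·-0.786 - (3)·1.119) / (6) = -0.988
  v = (-6 - (3)·-0.988 - (3)·1.119) / (7) = -0.913
  w = (9 - (-3)·-0.988 - (2)·-0.913) / (9) = 0.874
Iteration 3:
  u = (-1 - (-2)·-0.913 - (3)·0.874) / (6) = -0.908
  v = (-6 - (3)·-0.908 - (3)·0.874) / (7) = -0.843
  w = (9 - (-3)·-0.908 - (2)·-0.843) / (9) = 0.885
Residual b − A·x = (0.107, -0.030, -0.003); ∞-norm = 0.107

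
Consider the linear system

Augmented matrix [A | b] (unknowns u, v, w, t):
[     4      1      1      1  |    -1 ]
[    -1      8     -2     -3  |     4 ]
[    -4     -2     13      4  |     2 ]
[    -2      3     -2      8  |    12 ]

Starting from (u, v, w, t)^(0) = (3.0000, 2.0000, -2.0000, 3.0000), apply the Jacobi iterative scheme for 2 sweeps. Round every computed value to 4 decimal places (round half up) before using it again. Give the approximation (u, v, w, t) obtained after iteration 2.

Iteration 1:
  u = (-1 - (1)·2.0000 - (1)·-2.0000 - (1)·3.0000) / (4) = -1.0000
  v = (4 - (-1)·3.0000 - (-2)·-2.0000 - (-3)·3.0000) / (8) = 1.5000
  w = (2 - (-4)·3.0000 - (-2)·2.0000 - (4)·3.0000) / (13) = 0.4615
  t = (12 - (-2)·3.0000 - (3)·2.0000 - (-2)·-2.0000) / (8) = 1.0000
Iteration 2:
  u = (-1 - (1)·1.5000 - (1)·0.4615 - (1)·1.0000) / (4) = -0.9904
  v = (4 - (-1)·-1.0000 - (-2)·0.4615 - (-3)·1.0000) / (8) = 0.8654
  w = (2 - (-4)·-1.0000 - (-2)·1.5000 - (4)·1.0000) / (13) = -0.2308
  t = (12 - (-2)·-1.0000 - (3)·1.5000 - (-2)·0.4615) / (8) = 0.8029

(-0.9904, 0.8654, -0.2308, 0.8029)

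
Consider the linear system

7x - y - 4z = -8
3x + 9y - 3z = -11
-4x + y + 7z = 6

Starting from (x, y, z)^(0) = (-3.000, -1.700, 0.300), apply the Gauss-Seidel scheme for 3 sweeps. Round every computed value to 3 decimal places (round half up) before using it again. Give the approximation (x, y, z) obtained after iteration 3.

(-1.057, -0.756, 0.361)

Iteration 1:
  x = (-8 - (-1)·-1.700 - (-4)·0.300) / (7) = -1.214
  y = (-11 - (3)·-1.214 - (-3)·0.300) / (9) = -0.718
  z = (6 - (-4)·-1.214 - (1)·-0.718) / (7) = 0.266
Iteration 2:
  x = (-8 - (-1)·-0.718 - (-4)·0.266) / (7) = -1.093
  y = (-11 - (3)·-1.093 - (-3)·0.266) / (9) = -0.769
  z = (6 - (-4)·-1.093 - (1)·-0.769) / (7) = 0.342
Iteration 3:
  x = (-8 - (-1)·-0.769 - (-4)·0.342) / (7) = -1.057
  y = (-11 - (3)·-1.057 - (-3)·0.342) / (9) = -0.756
  z = (6 - (-4)·-1.057 - (1)·-0.756) / (7) = 0.361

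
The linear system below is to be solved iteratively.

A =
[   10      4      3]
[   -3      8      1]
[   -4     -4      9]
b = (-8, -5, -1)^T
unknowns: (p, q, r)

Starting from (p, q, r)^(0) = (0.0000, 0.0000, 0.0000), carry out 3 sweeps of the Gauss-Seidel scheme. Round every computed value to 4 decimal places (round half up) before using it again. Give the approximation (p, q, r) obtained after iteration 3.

Iteration 1:
  p = (-8 - (4)·0.0000 - (3)·0.0000) / (10) = -0.8000
  q = (-5 - (-3)·-0.8000 - (1)·0.0000) / (8) = -0.9250
  r = (-1 - (-4)·-0.8000 - (-4)·-0.9250) / (9) = -0.8778
Iteration 2:
  p = (-8 - (4)·-0.9250 - (3)·-0.8778) / (10) = -0.1667
  q = (-5 - (-3)·-0.1667 - (1)·-0.8778) / (8) = -0.5778
  r = (-1 - (-4)·-0.1667 - (-4)·-0.5778) / (9) = -0.4420
Iteration 3:
  p = (-8 - (4)·-0.5778 - (3)·-0.4420) / (10) = -0.4363
  q = (-5 - (-3)·-0.4363 - (1)·-0.4420) / (8) = -0.7334
  r = (-1 - (-4)·-0.4363 - (-4)·-0.7334) / (9) = -0.6310

(-0.4363, -0.7334, -0.6310)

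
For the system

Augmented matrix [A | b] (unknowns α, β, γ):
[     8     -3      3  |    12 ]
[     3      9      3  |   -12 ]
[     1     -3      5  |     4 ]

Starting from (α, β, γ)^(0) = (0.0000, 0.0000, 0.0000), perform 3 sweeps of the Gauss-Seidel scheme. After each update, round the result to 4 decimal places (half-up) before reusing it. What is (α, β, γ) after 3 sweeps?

(1.0559, -1.5870, -0.3634)

Iteration 1:
  α = (12 - (-3)·0.0000 - (3)·0.0000) / (8) = 1.5000
  β = (-12 - (3)·1.5000 - (3)·0.0000) / (9) = -1.8333
  γ = (4 - (1)·1.5000 - (-3)·-1.8333) / (5) = -0.6000
Iteration 2:
  α = (12 - (-3)·-1.8333 - (3)·-0.6000) / (8) = 1.0375
  β = (-12 - (3)·1.0375 - (3)·-0.6000) / (9) = -1.4792
  γ = (4 - (1)·1.0375 - (-3)·-1.4792) / (5) = -0.2950
Iteration 3:
  α = (12 - (-3)·-1.4792 - (3)·-0.2950) / (8) = 1.0559
  β = (-12 - (3)·1.0559 - (3)·-0.2950) / (9) = -1.5870
  γ = (4 - (1)·1.0559 - (-3)·-1.5870) / (5) = -0.3634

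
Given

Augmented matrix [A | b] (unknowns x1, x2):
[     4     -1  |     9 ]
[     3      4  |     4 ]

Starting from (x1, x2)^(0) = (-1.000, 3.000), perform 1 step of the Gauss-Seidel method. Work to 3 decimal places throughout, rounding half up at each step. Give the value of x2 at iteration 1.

-1.250

Iteration 1:
  x1 = (9 - (-1)·3.000) / (4) = 3.000
  x2 = (4 - (3)·3.000) / (4) = -1.250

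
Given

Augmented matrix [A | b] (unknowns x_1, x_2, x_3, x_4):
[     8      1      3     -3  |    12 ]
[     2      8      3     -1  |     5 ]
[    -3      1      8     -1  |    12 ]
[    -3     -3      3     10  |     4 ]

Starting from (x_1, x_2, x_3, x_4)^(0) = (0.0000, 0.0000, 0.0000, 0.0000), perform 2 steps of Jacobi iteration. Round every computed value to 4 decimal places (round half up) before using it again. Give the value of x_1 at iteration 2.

1.0094

Iteration 1:
  x_1 = (12 - (1)·0.0000 - (3)·0.0000 - (-3)·0.0000) / (8) = 1.5000
  x_2 = (5 - (2)·0.0000 - (3)·0.0000 - (-1)·0.0000) / (8) = 0.6250
  x_3 = (12 - (-3)·0.0000 - (1)·0.0000 - (-1)·0.0000) / (8) = 1.5000
  x_4 = (4 - (-3)·0.0000 - (-3)·0.0000 - (3)·0.0000) / (10) = 0.4000
Iteration 2:
  x_1 = (12 - (1)·0.6250 - (3)·1.5000 - (-3)·0.4000) / (8) = 1.0094
  x_2 = (5 - (2)·1.5000 - (3)·1.5000 - (-1)·0.4000) / (8) = -0.2625
  x_3 = (12 - (-3)·1.5000 - (1)·0.6250 - (-1)·0.4000) / (8) = 2.0344
  x_4 = (4 - (-3)·1.5000 - (-3)·0.6250 - (3)·1.5000) / (10) = 0.5875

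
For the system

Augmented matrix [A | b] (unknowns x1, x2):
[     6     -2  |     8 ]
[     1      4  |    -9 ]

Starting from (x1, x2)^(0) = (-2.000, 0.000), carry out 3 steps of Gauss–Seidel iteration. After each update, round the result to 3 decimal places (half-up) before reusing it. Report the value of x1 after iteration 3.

0.544

Iteration 1:
  x1 = (8 - (-2)·0.000) / (6) = 1.333
  x2 = (-9 - (1)·1.333) / (4) = -2.583
Iteration 2:
  x1 = (8 - (-2)·-2.583) / (6) = 0.472
  x2 = (-9 - (1)·0.472) / (4) = -2.368
Iteration 3:
  x1 = (8 - (-2)·-2.368) / (6) = 0.544
  x2 = (-9 - (1)·0.544) / (4) = -2.386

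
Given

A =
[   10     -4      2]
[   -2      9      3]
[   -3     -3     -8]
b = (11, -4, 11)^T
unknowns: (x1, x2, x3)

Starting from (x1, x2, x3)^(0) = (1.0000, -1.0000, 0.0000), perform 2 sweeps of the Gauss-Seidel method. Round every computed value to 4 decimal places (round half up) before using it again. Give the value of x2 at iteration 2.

Iteration 1:
  x1 = (11 - (-4)·-1.0000 - (2)·0.0000) / (10) = 0.7000
  x2 = (-4 - (-2)·0.7000 - (3)·0.0000) / (9) = -0.2889
  x3 = (11 - (-3)·0.7000 - (-3)·-0.2889) / (-8) = -1.5292
Iteration 2:
  x1 = (11 - (-4)·-0.2889 - (2)·-1.5292) / (10) = 1.2903
  x2 = (-4 - (-2)·1.2903 - (3)·-1.5292) / (9) = 0.3520
  x3 = (11 - (-3)·1.2903 - (-3)·0.3520) / (-8) = -1.9909

0.3520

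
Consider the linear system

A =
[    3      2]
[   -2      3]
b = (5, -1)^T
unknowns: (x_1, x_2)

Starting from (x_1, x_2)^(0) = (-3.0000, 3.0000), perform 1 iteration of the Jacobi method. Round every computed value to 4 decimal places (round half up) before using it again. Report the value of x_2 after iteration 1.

-2.3333

Iteration 1:
  x_1 = (5 - (2)·3.0000) / (3) = -0.3333
  x_2 = (-1 - (-2)·-3.0000) / (3) = -2.3333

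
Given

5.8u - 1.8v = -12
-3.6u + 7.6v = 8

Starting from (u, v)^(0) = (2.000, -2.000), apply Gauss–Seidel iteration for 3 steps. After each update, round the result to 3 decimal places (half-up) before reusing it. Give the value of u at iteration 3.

-2.057

Iteration 1:
  u = (-12 - (-1.8)·-2.000) / (5.8) = -2.690
  v = (8 - (-3.6)·-2.690) / (7.6) = -0.222
Iteration 2:
  u = (-12 - (-1.8)·-0.222) / (5.8) = -2.138
  v = (8 - (-3.6)·-2.138) / (7.6) = 0.040
Iteration 3:
  u = (-12 - (-1.8)·0.040) / (5.8) = -2.057
  v = (8 - (-3.6)·-2.057) / (7.6) = 0.078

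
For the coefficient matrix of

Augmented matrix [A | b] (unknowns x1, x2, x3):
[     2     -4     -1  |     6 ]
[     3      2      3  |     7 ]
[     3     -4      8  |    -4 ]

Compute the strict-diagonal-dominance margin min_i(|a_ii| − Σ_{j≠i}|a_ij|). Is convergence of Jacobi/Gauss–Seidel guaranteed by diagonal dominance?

row 1: |2| − (4+1) = -3
row 2: |2| − (3+3) = -4
row 3: |8| − (3+4) = 1
minimum over rows = -4 → not strictly diagonally dominant

-4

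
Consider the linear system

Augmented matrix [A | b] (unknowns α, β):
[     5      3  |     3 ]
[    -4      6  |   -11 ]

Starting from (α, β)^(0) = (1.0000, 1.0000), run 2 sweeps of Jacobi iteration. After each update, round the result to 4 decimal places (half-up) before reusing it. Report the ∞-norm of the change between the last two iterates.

Iteration 1:
  α = (3 - (3)·1.0000) / (5) = 0.0000
  β = (-11 - (-4)·1.0000) / (6) = -1.1667
Iteration 2:
  α = (3 - (3)·-1.1667) / (5) = 1.3000
  β = (-11 - (-4)·0.0000) / (6) = -1.8333
Change: (1.3000, -0.6666) → max |·| = 1.3000

1.3000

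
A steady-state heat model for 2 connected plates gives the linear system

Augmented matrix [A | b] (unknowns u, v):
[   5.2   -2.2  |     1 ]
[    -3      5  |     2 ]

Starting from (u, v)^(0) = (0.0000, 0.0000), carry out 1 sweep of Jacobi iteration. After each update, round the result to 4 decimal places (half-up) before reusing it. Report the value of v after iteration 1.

0.4000

Iteration 1:
  u = (1 - (-2.2)·0.0000) / (5.2) = 0.1923
  v = (2 - (-3)·0.0000) / (5) = 0.4000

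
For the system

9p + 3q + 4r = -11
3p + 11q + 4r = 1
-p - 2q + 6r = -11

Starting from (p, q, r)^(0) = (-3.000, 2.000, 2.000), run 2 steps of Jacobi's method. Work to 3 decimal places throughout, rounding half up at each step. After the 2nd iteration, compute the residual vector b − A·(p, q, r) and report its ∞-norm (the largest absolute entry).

Iteration 1:
  p = (-11 - (3)·2.000 - (4)·2.000) / (9) = -2.778
  q = (1 - (3)·-3.000 - (4)·2.000) / (11) = 0.182
  r = (-11 - (-1)·-3.000 - (-2)·2.000) / (6) = -1.667
Iteration 2:
  p = (-11 - (3)·0.182 - (4)·-1.667) / (9) = -0.542
  q = (1 - (3)·-2.778 - (4)·-1.667) / (11) = 1.455
  r = (-11 - (-1)·-2.778 - (-2)·0.182) / (6) = -2.236
Residual b − A·x = (-1.543, -4.435, 4.784); ∞-norm = 4.784

4.784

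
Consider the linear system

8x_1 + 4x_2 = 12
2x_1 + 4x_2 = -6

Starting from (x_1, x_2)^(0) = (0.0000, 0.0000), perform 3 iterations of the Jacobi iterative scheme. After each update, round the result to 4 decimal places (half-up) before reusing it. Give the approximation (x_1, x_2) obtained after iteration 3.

Iteration 1:
  x_1 = (12 - (4)·0.0000) / (8) = 1.5000
  x_2 = (-6 - (2)·0.0000) / (4) = -1.5000
Iteration 2:
  x_1 = (12 - (4)·-1.5000) / (8) = 2.2500
  x_2 = (-6 - (2)·1.5000) / (4) = -2.2500
Iteration 3:
  x_1 = (12 - (4)·-2.2500) / (8) = 2.6250
  x_2 = (-6 - (2)·2.2500) / (4) = -2.6250

(2.6250, -2.6250)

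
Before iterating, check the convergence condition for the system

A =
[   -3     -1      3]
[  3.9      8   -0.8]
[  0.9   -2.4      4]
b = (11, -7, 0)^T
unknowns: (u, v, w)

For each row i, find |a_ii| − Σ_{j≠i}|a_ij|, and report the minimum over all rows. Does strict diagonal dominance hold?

row 1: |-3| − (1+3) = -1
row 2: |8| − (3.9+0.8) = 3.3
row 3: |4| − (0.9+2.4) = 0.7
minimum over rows = -1 → not strictly diagonally dominant

-1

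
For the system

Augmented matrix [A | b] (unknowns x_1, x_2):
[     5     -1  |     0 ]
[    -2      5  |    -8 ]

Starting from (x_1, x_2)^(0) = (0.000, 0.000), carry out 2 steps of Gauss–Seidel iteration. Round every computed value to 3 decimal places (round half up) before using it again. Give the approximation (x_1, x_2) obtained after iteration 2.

Iteration 1:
  x_1 = (0 - (-1)·0.000) / (5) = 0.000
  x_2 = (-8 - (-2)·0.000) / (5) = -1.600
Iteration 2:
  x_1 = (0 - (-1)·-1.600) / (5) = -0.320
  x_2 = (-8 - (-2)·-0.320) / (5) = -1.728

(-0.320, -1.728)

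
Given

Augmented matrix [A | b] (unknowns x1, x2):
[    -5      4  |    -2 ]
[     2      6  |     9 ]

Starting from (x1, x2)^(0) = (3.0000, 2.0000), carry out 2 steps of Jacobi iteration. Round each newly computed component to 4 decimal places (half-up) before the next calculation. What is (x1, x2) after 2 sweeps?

(0.8000, 0.8333)

Iteration 1:
  x1 = (-2 - (4)·2.0000) / (-5) = 2.0000
  x2 = (9 - (2)·3.0000) / (6) = 0.5000
Iteration 2:
  x1 = (-2 - (4)·0.5000) / (-5) = 0.8000
  x2 = (9 - (2)·2.0000) / (6) = 0.8333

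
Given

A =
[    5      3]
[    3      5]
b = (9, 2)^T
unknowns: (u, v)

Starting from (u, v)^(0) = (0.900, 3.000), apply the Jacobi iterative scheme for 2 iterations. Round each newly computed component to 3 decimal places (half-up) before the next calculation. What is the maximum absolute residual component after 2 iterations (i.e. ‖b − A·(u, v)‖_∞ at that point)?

Iteration 1:
  u = (9 - (3)·3.000) / (5) = 0.000
  v = (2 - (3)·0.900) / (5) = -0.140
Iteration 2:
  u = (9 - (3)·-0.140) / (5) = 1.884
  v = (2 - (3)·0.000) / (5) = 0.400
Residual b − A·x = (-1.620, -5.652); ∞-norm = 5.652

5.652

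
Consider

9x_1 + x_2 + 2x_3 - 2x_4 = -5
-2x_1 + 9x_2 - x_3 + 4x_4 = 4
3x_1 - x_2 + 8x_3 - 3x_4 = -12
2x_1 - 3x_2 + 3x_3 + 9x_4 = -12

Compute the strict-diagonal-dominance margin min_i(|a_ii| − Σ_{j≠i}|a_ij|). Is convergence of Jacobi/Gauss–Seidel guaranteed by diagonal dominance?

1

row 1: |9| − (1+2+2) = 4
row 2: |9| − (2+1+4) = 2
row 3: |8| − (3+1+3) = 1
row 4: |9| − (2+3+3) = 1
minimum over rows = 1 → strictly diagonally dominant (convergence guaranteed)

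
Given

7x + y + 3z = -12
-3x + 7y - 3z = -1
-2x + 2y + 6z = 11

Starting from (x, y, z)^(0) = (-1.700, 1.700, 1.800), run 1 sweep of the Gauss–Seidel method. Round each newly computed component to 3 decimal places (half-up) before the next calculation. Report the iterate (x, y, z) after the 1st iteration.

(-2.729, -0.541, 1.104)

Iteration 1:
  x = (-12 - (1)·1.700 - (3)·1.800) / (7) = -2.729
  y = (-1 - (-3)·-2.729 - (-3)·1.800) / (7) = -0.541
  z = (11 - (-2)·-2.729 - (2)·-0.541) / (6) = 1.104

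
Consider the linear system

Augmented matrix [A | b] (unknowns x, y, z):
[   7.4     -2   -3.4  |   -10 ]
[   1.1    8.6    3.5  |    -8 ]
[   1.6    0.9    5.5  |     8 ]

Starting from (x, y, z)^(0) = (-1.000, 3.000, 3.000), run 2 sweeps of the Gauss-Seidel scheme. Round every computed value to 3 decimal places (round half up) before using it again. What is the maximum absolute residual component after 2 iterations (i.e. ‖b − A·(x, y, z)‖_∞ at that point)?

3.273

Iteration 1:
  x = (-10 - (-2)·3.000 - (-3.4)·3.000) / (7.4) = 0.838
  y = (-8 - (1.1)·0.838 - (3.5)·3.000) / (8.6) = -2.258
  z = (8 - (1.6)·0.838 - (0.9)·-2.258) / (5.5) = 1.580
Iteration 2:
  x = (-10 - (-2)·-2.258 - (-3.4)·1.580) / (7.4) = -1.236
  y = (-8 - (1.1)·-1.236 - (3.5)·1.580) / (8.6) = -1.415
  z = (8 - (1.6)·-1.236 - (0.9)·-1.415) / (5.5) = 2.046
Residual b − A·x = (3.273, -1.632, -0.002); ∞-norm = 3.273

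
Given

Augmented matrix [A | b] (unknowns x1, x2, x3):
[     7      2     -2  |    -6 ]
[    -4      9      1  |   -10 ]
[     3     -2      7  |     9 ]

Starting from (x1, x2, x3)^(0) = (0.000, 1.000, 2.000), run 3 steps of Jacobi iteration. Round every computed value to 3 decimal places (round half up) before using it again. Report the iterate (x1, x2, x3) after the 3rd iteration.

Iteration 1:
  x1 = (-6 - (2)·1.000 - (-2)·2.000) / (7) = -0.571
  x2 = (-10 - (-4)·0.000 - (1)·2.000) / (9) = -1.333
  x3 = (9 - (3)·0.000 - (-2)·1.000) / (7) = 1.571
Iteration 2:
  x1 = (-6 - (2)·-1.333 - (-2)·1.571) / (7) = -0.027
  x2 = (-10 - (-4)·-0.571 - (1)·1.571) / (9) = -1.539
  x3 = (9 - (3)·-0.571 - (-2)·-1.333) / (7) = 1.150
Iteration 3:
  x1 = (-6 - (2)·-1.539 - (-2)·1.150) / (7) = -0.089
  x2 = (-10 - (-4)·-0.027 - (1)·1.150) / (9) = -1.251
  x3 = (9 - (3)·-0.027 - (-2)·-1.539) / (7) = 0.858

(-0.089, -1.251, 0.858)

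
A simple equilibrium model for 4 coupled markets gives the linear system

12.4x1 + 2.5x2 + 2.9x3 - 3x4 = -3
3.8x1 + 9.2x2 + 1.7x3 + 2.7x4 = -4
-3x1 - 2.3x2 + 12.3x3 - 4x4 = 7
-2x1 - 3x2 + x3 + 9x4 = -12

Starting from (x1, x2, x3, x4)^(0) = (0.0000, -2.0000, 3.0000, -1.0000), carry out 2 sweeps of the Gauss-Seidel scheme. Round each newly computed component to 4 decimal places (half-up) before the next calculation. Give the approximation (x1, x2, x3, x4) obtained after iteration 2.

Iteration 1:
  x1 = (-3 - (2.5)·-2.0000 - (2.9)·3.0000 - (-3)·-1.0000) / (12.4) = -0.7823
  x2 = (-4 - (3.8)·-0.7823 - (1.7)·3.0000 - (2.7)·-1.0000) / (9.2) = -0.3725
  x3 = (7 - (-3)·-0.7823 - (-2.3)·-0.3725 - (-4)·-1.0000) / (12.3) = -0.0166
  x4 = (-12 - (-2)·-0.7823 - (-3)·-0.3725 - (1)·-0.0166) / (9) = -1.6295
Iteration 2:
  x1 = (-3 - (2.5)·-0.3725 - (2.9)·-0.0166 - (-3)·-1.6295) / (12.4) = -0.5572
  x2 = (-4 - (3.8)·-0.5572 - (1.7)·-0.0166 - (2.7)·-1.6295) / (9.2) = 0.2767
  x3 = (7 - (-3)·-0.5572 - (-2.3)·0.2767 - (-4)·-1.6295) / (12.3) = -0.0450
  x4 = (-12 - (-2)·-0.5572 - (-3)·0.2767 - (1)·-0.0450) / (9) = -1.3599

(-0.5572, 0.2767, -0.0450, -1.3599)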